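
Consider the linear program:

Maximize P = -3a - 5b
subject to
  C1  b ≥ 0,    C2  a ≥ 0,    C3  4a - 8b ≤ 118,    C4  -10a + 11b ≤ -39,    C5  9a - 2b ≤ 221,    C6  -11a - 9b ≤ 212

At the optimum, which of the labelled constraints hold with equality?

Extreme points and P = -3a - 5b:
  (39/10, 0) → P = -117/10
  (221/9, 0) → P = -221/3
  (2353/79, 1859/79) → P = -16354/79

The maximum is at (39/10, 0). Substituting into each constraint, equality holds for C1 and C4; the remaining constraints have slack.

C1 and C4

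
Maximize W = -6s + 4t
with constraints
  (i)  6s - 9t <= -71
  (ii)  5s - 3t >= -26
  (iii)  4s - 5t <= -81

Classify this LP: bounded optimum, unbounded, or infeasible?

From the feasible point (113/13, 301/13), moving in the direction (3, 5) keeps every constraint satisfied while W increases without bound.

unbounded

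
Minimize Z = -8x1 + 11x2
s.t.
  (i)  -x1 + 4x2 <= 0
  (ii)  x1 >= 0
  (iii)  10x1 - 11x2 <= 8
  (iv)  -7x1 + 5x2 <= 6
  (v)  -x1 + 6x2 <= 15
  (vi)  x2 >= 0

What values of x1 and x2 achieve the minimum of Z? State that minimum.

x1 = 4/5, x2 = 0, minimum Z = -32/5

Feasible corners and Z = -8x1 + 11x2:
  (0, 0) → Z = 0
  (32/29, 8/29) → Z = -168/29
  (4/5, 0) → Z = -32/5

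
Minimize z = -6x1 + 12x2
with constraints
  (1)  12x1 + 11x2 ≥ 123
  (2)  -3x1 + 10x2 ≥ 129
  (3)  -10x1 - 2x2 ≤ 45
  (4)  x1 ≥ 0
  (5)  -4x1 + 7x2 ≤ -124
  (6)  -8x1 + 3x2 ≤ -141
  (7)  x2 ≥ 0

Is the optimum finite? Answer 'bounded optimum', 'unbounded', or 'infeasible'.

From the feasible point (2143/19, 888/19), moving in the direction (10, 3) keeps every constraint satisfied while z decreases without bound.

unbounded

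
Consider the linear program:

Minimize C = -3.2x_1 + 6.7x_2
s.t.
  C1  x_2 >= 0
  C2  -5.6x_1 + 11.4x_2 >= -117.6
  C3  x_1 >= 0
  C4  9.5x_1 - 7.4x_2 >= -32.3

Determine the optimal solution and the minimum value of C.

Vertices and C = -3.2x_1 + 6.7x_2:
  (21, 0) → C = -336/5
  (0, 0) → C = 0
  (0, 323/74) → C = 21641/740
The feasible region is unbounded (it extends along (74, 95), (57, 28)), but C strictly increases along every unbounded feasible direction, so there is no improving ray and the minimum is attained at a vertex.

x_1 = 21, x_2 = 0, minimum C = -67.2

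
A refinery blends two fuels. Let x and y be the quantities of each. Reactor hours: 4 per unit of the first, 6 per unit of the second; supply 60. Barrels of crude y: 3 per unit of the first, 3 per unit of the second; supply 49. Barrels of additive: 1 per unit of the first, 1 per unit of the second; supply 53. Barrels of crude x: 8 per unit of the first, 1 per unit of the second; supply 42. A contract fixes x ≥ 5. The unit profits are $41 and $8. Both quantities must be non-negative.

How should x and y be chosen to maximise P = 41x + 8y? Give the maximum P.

Vertices and P = 41x + 8y:
  (21/4, 0) → P = 861/4
  (5, 0) → P = 205
  (5, 2) → P = 221

The binding constraints are 8x + y = 42 and x = 5.
Solving simultaneously gives x = 5, y = 2.

x = 5, y = 2, maximum P = 221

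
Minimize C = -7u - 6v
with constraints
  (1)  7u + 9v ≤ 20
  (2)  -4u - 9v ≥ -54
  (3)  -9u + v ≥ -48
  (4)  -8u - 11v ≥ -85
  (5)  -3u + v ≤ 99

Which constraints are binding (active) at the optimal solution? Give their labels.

(1) and (3)

Feasible corners and C = -7u - 6v:
  (-34/3, 298/27) → C = 118/9
  (113/22, -39/22) → C = -557/22
  (-27, 18) → C = 81
The feasible region is unbounded (it extends along (-1, -9), (-1, -3)), but C strictly increases along every unbounded feasible direction, so there is no improving ray and the minimum is attained at a vertex.

The minimum is at (113/22, -39/22). Substituting into each constraint, equality holds for (1) and (3); the remaining constraints have slack.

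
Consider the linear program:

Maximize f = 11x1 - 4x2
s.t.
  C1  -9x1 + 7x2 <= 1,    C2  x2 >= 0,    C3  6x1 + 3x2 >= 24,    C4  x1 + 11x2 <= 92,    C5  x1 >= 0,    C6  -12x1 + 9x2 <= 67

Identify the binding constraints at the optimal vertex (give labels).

Corner points and f = 11x1 - 4x2:
  (55/23, 74/23) → f = 309/23
  (633/106, 829/106) → f = 3647/106
  (4, 0) → f = 44
  (92, 0) → f = 1012

The maximum is at (92, 0). Substituting into each constraint, equality holds for C2 and C4; the remaining constraints have slack.

C2 and C4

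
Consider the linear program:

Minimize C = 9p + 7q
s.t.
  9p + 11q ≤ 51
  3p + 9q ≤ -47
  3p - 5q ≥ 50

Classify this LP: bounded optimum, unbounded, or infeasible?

unbounded

From the feasible point (61/3, -12), moving in the direction (-5, -3) keeps every constraint satisfied while C decreases without bound.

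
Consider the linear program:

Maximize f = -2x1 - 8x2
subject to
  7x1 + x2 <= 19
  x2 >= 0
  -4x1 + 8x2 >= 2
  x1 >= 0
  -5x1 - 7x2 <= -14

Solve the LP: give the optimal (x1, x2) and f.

Vertices and f = -2x1 - 8x2:
  (5/2, 3/2) → f = -17
  (0, 19) → f = -152
  (49/34, 33/34) → f = -181/17
  (0, 2) → f = -16

At the optimal vertex, -4x1 + 8x2 = 2 and -5x1 - 7x2 = -14.
Solving simultaneously gives x1 = 49/34, x2 = 33/34.

x1 = 49/34, x2 = 33/34, maximum f = -181/17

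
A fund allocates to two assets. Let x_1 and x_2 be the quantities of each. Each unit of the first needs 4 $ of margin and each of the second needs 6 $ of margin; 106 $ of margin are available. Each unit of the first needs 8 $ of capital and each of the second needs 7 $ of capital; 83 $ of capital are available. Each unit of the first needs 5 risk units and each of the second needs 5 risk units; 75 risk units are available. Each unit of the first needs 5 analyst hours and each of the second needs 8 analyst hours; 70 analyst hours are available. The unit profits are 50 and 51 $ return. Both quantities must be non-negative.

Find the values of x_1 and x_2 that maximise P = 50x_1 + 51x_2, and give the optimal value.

Vertices and P = 50x_1 + 51x_2:
  (0, 0) → P = 0
  (0, 35/4) → P = 1785/4
  (83/8, 0) → P = 2075/4
  (6, 5) → P = 555

The binding constraints are 8x_1 + 7x_2 = 83 and 5x_1 + 8x_2 = 70.
Solving simultaneously gives x_1 = 6, x_2 = 5.

x_1 = 6, x_2 = 5, maximum P = 555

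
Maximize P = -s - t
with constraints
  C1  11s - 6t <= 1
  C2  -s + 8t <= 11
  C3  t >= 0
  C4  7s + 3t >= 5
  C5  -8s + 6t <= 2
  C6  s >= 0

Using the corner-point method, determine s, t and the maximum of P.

Vertices and P = -s - t:
  (37/41, 61/41) → P = -98/41
  (11/25, 16/25) → P = -27/25
  (25/29, 43/29) → P = -68/29
  (4/11, 9/11) → P = -13/11

s = 11/25, t = 16/25, maximum P = -27/25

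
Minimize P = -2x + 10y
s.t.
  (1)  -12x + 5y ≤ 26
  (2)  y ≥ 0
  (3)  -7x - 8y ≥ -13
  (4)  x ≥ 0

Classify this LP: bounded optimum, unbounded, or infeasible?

bounded optimum

Corner points and P = -2x + 10y:
  (13/7, 0) → P = -26/7
  (0, 0) → P = 0
  (0, 13/8) → P = 65/4
The feasible region has finitely many vertices and no improving ray; the minimum is -26/7 at (13/7, 0).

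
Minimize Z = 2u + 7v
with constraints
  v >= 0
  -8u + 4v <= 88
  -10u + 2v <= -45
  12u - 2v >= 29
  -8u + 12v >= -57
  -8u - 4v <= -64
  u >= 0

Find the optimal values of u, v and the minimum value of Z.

u = 249/32, v = 7/16, minimum Z = 149/8

Corner points and Z = 2u + 7v:
  (89/6, 155/3) → Z = 1174/3
  (11/2, 5) → Z = 46
  (249/32, 7/16) → Z = 149/8
The feasible region is unbounded (it extends along (1, 2), (3, 2)), but Z strictly increases along every unbounded feasible direction, so there is no improving ray and the minimum is attained at a vertex.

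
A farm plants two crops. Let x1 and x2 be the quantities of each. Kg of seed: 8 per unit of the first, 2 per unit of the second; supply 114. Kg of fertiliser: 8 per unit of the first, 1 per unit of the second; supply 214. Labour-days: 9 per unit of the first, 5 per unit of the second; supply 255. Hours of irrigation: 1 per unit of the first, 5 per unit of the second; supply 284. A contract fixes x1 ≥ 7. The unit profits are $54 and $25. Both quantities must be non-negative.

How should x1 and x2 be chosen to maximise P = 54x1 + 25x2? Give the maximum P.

x1 = 7, x2 = 29, maximum P = 1103

Feasible corners and P = 54x1 + 25x2:
  (57/4, 0) → P = 1539/2
  (7, 0) → P = 378
  (7, 29) → P = 1103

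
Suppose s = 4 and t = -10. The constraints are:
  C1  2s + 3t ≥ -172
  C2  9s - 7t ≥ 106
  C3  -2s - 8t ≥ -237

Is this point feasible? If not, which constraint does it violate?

feasible

C1: -22 ≥ -172 ✓
C2: 106 ≥ 106 ✓
C3: 72 ≥ -237 ✓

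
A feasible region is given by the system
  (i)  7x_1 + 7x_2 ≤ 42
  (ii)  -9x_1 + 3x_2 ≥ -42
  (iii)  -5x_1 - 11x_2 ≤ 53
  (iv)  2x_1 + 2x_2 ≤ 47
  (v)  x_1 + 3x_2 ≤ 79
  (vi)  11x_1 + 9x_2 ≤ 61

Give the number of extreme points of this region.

Pairwise boundary intersections that survive every other constraint:
  (-61/2, 73/2)
  (7/2, 5/2)
  (101/38, -229/38)
  (187/38, 29/38)
  (-257, 112)

5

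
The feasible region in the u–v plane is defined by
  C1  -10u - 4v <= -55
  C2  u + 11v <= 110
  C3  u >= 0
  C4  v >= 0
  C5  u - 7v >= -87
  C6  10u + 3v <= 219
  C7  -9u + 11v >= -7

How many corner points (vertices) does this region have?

3

Of the 21 pairwise boundary intersections, those satisfying every inequality are:
  (165/106, 1045/106)
  (633/146, 425/146)
  (117/10, 983/110)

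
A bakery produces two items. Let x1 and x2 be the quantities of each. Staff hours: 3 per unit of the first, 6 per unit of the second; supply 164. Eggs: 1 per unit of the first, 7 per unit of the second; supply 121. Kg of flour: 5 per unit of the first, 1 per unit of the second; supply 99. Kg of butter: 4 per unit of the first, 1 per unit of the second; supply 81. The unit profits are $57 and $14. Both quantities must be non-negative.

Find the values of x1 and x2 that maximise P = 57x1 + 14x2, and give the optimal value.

x1 = 18, x2 = 9, maximum P = 1152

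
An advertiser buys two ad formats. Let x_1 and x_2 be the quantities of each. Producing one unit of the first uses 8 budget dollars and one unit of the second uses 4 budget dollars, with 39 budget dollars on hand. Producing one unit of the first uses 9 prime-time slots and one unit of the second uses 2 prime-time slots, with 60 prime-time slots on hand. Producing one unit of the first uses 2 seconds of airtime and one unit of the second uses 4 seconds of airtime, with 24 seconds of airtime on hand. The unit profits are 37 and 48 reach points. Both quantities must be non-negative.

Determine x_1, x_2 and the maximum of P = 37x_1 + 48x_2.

x_1 = 5/2, x_2 = 19/4, maximum P = 641/2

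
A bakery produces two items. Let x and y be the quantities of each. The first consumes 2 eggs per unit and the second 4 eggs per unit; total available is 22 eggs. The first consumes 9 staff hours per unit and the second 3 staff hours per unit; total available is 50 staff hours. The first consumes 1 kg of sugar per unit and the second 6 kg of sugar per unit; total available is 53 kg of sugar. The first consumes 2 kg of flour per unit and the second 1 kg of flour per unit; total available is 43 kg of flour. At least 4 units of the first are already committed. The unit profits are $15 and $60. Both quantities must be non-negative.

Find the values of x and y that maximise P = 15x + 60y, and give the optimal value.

x = 4, y = 7/2, maximum P = 270

Corner points and P = 15x + 60y:
  (50/9, 0) → P = 250/3
  (4, 0) → P = 60
  (67/15, 49/15) → P = 263
  (4, 7/2) → P = 270

The optimum lies where 2x + 4y = 22 and x = 4.
Solving simultaneously gives x = 4, y = 7/2.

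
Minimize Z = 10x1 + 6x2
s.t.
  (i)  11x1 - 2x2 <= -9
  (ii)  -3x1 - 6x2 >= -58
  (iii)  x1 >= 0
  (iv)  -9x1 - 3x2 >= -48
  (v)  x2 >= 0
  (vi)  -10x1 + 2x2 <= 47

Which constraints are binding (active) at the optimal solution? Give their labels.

(i) and (iii)

Feasible corners and Z = 10x1 + 6x2:
  (31/36, 665/72) → Z = 2305/36
  (0, 9/2) → Z = 27
  (0, 29/3) → Z = 58

The minimum is at (0, 9/2). Substituting into each constraint, equality holds for (i) and (iii); the remaining constraints have slack.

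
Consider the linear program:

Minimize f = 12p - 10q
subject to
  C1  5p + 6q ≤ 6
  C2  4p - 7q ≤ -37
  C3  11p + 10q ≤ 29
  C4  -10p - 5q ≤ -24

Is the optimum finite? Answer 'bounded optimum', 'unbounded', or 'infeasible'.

infeasible

The boundaries 5p + 6q = 6 and 4p - 7q = -37 meet at (-180/59, 209/59), but that point violates -10p - 5q ≤ -24. Every candidate vertex is excluded by some other constraint, so the feasible region is empty.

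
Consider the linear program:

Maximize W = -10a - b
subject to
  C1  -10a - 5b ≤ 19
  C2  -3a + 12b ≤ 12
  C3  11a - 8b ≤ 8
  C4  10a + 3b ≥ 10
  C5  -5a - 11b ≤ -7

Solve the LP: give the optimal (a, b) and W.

a = 28/43, b = 50/43, maximum W = -330/43

At the optimal vertex, -3a + 12b = 12 and 10a + 3b = 10.
Solving simultaneously gives a = 28/43, b = 50/43.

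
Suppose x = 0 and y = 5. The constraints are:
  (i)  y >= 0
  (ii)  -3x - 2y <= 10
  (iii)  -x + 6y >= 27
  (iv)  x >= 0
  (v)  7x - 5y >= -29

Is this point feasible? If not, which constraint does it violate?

feasible

(i): 5 ≥ 0 ✓
(ii): -10 ≤ 10 ✓
(iii): 30 ≥ 27 ✓
(iv): 0 ≥ 0 ✓
(v): -25 ≥ -29 ✓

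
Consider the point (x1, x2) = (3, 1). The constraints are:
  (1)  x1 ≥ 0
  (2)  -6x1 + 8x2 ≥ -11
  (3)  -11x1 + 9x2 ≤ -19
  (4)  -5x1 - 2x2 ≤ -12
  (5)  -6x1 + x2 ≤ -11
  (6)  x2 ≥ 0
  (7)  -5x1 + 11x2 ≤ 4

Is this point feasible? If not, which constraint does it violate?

feasible

(1): 3 ≥ 0 ✓
(2): -10 ≥ -11 ✓
(3): -24 ≤ -19 ✓
(4): -17 ≤ -12 ✓
(5): -17 ≤ -11 ✓
(6): 1 ≥ 0 ✓
(7): -4 ≤ 4 ✓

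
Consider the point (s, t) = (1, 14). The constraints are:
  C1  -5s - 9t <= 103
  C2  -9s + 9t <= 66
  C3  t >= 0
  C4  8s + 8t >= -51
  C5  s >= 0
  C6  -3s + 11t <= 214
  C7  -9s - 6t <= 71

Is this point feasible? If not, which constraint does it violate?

not feasible — violates C2

Constraint C2: -9s + 9t = 117, which is not ≤ 66. All other constraints are satisfied.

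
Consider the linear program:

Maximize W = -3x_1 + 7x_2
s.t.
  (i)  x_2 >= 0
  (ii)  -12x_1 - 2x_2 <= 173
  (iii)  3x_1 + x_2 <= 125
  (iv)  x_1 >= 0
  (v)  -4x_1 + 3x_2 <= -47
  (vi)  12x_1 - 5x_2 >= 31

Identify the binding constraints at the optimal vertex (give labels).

Extreme points and W = -3x_1 + 7x_2:
  (125/3, 0) → W = -125
  (47/4, 0) → W = -141/4
  (422/13, 359/13) → W = 1247/13

The maximum is at (422/13, 359/13). Substituting into each constraint, equality holds for (iii) and (v); the remaining constraints have slack.

(iii) and (v)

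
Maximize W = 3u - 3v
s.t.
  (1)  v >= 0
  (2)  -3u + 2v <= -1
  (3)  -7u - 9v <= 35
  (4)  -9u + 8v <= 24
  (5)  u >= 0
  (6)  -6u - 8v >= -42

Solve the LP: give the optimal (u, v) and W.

Vertices and W = 3u - 3v:
  (1/3, 0) → W = 1
  (7, 0) → W = 21
  (23/9, 10/3) → W = -7/3

At the optimal vertex, v = 0 and -6u - 8v = -42.
Solving simultaneously gives u = 7, v = 0.

u = 7, v = 0, maximum W = 21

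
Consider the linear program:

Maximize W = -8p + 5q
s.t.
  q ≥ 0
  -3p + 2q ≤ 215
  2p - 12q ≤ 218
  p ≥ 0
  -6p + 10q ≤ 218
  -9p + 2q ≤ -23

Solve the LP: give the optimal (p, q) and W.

p = 111/13, q = 350/13, maximum W = 862/13

Corner points and W = -8p + 5q:
  (109, 0) → W = -872
  (23/9, 0) → W = -184/9
  (111/13, 350/13) → W = 862/13
The feasible region is unbounded (it extends along (5, 3), (6, 1)), but W strictly decreases along every unbounded feasible direction, so there is no improving ray and the maximum is attained at a vertex.

The binding constraints are -6p + 10q = 218 and -9p + 2q = -23.
Solving simultaneously gives p = 111/13, q = 350/13.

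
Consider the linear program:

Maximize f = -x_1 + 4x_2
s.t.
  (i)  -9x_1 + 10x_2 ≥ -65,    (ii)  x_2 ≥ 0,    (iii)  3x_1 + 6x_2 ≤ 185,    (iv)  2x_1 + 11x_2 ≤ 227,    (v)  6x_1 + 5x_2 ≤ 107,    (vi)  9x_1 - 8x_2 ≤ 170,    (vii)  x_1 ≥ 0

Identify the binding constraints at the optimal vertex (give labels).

Extreme points and f = -x_1 + 4x_2:
  (65/9, 0) → f = -65/9
  (93/7, 191/35) → f = 299/35
  (0, 0) → f = 0
  (3/4, 41/2) → f = 325/4
  (0, 227/11) → f = 908/11

The maximum is at (0, 227/11). Substituting into each constraint, equality holds for (iv) and (vii); the remaining constraints have slack.

(iv) and (vii)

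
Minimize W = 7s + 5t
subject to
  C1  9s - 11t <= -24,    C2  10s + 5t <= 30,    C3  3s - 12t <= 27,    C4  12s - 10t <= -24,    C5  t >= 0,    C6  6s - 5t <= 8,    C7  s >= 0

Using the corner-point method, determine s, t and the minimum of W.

s = 0, t = 12/5, minimum W = 12

Vertices and W = 7s + 5t:
  (9/8, 15/4) → W = 213/8
  (0, 6) → W = 30
  (0, 12/5) → W = 12

The optimum lies where 12s - 10t = -24 and s = 0.
Solving simultaneously gives s = 0, t = 12/5.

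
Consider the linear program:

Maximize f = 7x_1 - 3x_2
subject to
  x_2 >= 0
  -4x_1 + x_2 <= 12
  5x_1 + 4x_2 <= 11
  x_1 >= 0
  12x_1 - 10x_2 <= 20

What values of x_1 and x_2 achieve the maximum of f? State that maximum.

x_1 = 95/49, x_2 = 16/49, maximum f = 617/49

Corner points and f = 7x_1 - 3x_2:
  (0, 0) → f = 0
  (5/3, 0) → f = 35/3
  (0, 11/4) → f = -33/4
  (95/49, 16/49) → f = 617/49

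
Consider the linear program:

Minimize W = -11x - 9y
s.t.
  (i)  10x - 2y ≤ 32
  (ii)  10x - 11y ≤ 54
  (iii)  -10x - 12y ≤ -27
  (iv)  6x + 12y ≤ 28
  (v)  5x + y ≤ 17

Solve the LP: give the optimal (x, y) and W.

x = 88/27, y = 19/27, minimum W = -1139/27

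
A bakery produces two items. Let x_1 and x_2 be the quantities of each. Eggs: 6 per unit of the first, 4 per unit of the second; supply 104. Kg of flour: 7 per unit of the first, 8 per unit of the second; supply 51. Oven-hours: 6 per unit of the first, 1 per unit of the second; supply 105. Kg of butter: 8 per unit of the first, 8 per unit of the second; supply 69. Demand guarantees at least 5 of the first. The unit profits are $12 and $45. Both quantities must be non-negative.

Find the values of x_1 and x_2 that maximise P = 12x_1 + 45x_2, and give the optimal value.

Extreme points and P = 12x_1 + 45x_2:
  (51/7, 0) → P = 612/7
  (5, 0) → P = 60
  (5, 2) → P = 150

At the optimal vertex, 7x_1 + 8x_2 = 51 and x_1 = 5.
Solving simultaneously gives x_1 = 5, x_2 = 2.

x_1 = 5, x_2 = 2, maximum P = 150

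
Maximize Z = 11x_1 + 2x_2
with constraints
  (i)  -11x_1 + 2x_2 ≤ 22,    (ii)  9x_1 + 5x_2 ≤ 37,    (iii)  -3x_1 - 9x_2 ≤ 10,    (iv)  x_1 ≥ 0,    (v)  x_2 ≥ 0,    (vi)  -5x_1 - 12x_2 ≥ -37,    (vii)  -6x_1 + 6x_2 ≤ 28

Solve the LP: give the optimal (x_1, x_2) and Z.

x_1 = 37/9, x_2 = 0, maximum Z = 407/9

Extreme points and Z = 11x_1 + 2x_2:
  (37/9, 0) → Z = 407/9
  (259/83, 148/83) → Z = 3145/83
  (0, 0) → Z = 0
  (0, 37/12) → Z = 37/6

The binding constraints are 9x_1 + 5x_2 = 37 and x_2 = 0.
Solving simultaneously gives x_1 = 37/9, x_2 = 0.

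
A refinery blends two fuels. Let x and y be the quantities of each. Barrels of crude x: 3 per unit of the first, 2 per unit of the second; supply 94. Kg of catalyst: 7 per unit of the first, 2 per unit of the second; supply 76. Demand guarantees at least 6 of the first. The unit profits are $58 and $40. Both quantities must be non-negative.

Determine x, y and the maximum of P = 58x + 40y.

x = 6, y = 17, maximum P = 1028

Feasible corners and P = 58x + 40y:
  (76/7, 0) → P = 4408/7
  (6, 0) → P = 348
  (6, 17) → P = 1028

At the optimal vertex, 7x + 2y = 76 and x = 6.
Solving simultaneously gives x = 6, y = 17.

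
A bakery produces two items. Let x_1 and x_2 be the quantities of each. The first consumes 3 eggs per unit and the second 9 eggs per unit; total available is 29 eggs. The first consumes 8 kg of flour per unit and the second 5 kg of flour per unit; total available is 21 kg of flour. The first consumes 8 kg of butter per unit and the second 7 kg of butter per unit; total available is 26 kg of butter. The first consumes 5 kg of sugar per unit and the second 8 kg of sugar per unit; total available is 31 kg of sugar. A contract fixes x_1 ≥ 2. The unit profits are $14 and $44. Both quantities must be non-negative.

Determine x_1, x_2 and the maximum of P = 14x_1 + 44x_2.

Corner points and P = 14x_1 + 44x_2:
  (21/8, 0) → P = 147/4
  (2, 0) → P = 28
  (2, 1) → P = 72

x_1 = 2, x_2 = 1, maximum P = 72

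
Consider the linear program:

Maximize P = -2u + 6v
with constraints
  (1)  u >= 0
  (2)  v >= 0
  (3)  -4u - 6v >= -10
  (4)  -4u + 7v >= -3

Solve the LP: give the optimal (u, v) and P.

u = 0, v = 5/3, maximum P = 10

Extreme points and P = -2u + 6v:
  (0, 0) → P = 0
  (0, 5/3) → P = 10
  (3/4, 0) → P = -3/2
  (22/13, 7/13) → P = -2/13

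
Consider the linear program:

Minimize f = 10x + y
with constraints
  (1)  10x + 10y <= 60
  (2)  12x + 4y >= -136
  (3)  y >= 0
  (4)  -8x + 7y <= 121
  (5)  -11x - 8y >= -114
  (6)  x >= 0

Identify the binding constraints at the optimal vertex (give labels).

(3) and (6)

Extreme points and f = 10x + y:
  (6, 0) → f = 60
  (0, 6) → f = 6
  (0, 0) → f = 0

The minimum is at (0, 0). Substituting into each constraint, equality holds for (3) and (6); the remaining constraints have slack.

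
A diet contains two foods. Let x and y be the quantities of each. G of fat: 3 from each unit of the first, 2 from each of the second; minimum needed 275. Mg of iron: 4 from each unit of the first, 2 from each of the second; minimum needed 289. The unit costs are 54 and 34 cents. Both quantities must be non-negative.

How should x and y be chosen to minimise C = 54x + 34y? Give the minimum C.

x = 14, y = 233/2, minimum C = 4717

Feasible corners and C = 54x + 34y:
  (0, 289/2) → C = 4913
  (275/3, 0) → C = 4950
  (14, 233/2) → C = 4717
The feasible region is unbounded (it extends along (0, 1), (1, 0)), but C strictly increases along every unbounded feasible direction, so there is no improving ray and the minimum is attained at a vertex.

The binding constraints are 3x + 2y = 275 and 4x + 2y = 289.
Solving simultaneously gives x = 14, y = 233/2.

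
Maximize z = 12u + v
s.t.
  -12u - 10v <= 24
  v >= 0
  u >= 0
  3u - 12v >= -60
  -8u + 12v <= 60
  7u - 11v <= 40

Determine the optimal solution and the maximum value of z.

Extreme points and z = 12u + v:
  (0, 0) → z = 0
  (40/7, 0) → z = 480/7
  (0, 5) → z = 5
  (380/17, 180/17) → z = 4740/17

At the optimal vertex, 3u - 12v = -60 and 7u - 11v = 40.
Solving simultaneously gives u = 380/17, v = 180/17.

u = 380/17, v = 180/17, maximum z = 4740/17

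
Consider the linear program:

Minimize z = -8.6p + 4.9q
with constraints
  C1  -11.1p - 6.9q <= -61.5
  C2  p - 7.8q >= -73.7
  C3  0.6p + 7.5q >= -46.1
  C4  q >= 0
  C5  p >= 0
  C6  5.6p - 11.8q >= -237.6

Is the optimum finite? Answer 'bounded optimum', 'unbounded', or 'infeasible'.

From the feasible point (205/37, 0), moving in the direction (1, 0) keeps every constraint satisfied while z decreases without bound.

unbounded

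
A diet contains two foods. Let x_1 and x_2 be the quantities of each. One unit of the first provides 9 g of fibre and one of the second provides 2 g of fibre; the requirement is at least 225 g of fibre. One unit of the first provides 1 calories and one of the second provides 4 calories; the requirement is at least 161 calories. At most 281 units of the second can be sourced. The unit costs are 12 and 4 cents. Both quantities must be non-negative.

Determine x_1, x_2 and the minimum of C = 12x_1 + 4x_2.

x_1 = 17, x_2 = 36, minimum C = 348

Feasible corners and C = 12x_1 + 4x_2:
  (0, 225/2) → C = 450
  (0, 281) → C = 1124
  (161, 0) → C = 1932
  (17, 36) → C = 348
The feasible region is unbounded (it extends along (1, 0)), but C strictly increases along every unbounded feasible direction, so there is no improving ray and the minimum is attained at a vertex.

The optimum lies where 9x_1 + 2x_2 = 225 and x_1 + 4x_2 = 161.
Solving simultaneously gives x_1 = 17, x_2 = 36.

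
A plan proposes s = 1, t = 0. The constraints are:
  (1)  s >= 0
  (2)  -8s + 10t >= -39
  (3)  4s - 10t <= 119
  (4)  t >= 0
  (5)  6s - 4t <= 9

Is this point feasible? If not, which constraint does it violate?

(1): 1 ≥ 0 ✓
(2): -8 ≥ -39 ✓
(3): 4 ≤ 119 ✓
(4): 0 ≥ 0 ✓
(5): 6 ≤ 9 ✓

feasible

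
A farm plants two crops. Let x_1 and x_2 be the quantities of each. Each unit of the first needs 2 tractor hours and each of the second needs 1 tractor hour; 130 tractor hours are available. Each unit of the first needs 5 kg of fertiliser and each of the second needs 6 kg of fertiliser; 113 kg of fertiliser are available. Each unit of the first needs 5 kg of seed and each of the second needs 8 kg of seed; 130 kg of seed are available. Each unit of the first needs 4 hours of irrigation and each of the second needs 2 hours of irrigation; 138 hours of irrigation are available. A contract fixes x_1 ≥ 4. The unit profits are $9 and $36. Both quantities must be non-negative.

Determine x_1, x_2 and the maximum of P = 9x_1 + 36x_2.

x_1 = 4, x_2 = 55/4, maximum P = 531

The optimum lies where 5x_1 + 8x_2 = 130 and x_1 = 4.
Solving simultaneously gives x_1 = 4, x_2 = 55/4.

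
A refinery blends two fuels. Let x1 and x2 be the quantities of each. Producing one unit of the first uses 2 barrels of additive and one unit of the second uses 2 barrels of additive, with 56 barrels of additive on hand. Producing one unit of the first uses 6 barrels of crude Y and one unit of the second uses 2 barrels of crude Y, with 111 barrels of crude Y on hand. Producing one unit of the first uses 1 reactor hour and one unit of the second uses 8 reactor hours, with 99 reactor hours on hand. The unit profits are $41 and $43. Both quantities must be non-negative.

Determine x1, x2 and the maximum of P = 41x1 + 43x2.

x1 = 15, x2 = 21/2, maximum P = 2133/2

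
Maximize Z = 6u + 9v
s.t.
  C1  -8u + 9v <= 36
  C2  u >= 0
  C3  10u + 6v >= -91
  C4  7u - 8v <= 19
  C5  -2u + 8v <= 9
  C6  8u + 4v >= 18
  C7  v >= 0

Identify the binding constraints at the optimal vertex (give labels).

C4 and C5

Vertices and Z = 6u + 9v:
  (28/5, 101/40) → Z = 2253/40
  (19/7, 0) → Z = 114/7
  (3/2, 3/2) → Z = 45/2
  (9/4, 0) → Z = 27/2

The maximum is at (28/5, 101/40). Substituting into each constraint, equality holds for C4 and C5; the remaining constraints have slack.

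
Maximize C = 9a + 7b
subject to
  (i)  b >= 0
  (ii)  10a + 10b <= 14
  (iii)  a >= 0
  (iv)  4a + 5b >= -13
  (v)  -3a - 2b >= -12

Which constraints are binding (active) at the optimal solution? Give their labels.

Extreme points and C = 9a + 7b:
  (7/5, 0) → C = 63/5
  (0, 0) → C = 0
  (0, 7/5) → C = 49/5

The maximum is at (7/5, 0). Substituting into each constraint, equality holds for (i) and (ii); the remaining constraints have slack.

(i) and (ii)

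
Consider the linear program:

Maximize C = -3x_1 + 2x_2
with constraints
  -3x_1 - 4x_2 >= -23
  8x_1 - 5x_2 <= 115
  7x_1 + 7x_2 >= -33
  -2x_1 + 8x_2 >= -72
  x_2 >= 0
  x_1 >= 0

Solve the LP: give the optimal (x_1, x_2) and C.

The optimum lies where -3x_1 - 4x_2 = -23 and x_1 = 0.
Solving simultaneously gives x_1 = 0, x_2 = 23/4.

x_1 = 0, x_2 = 23/4, maximum C = 23/2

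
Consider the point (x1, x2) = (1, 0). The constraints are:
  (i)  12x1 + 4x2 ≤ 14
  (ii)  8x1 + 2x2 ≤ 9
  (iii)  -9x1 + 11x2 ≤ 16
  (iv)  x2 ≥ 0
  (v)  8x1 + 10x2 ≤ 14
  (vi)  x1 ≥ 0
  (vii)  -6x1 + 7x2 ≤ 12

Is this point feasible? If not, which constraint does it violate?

feasible

(i): 12 ≤ 14 ✓
(ii): 8 ≤ 9 ✓
(iii): -9 ≤ 16 ✓
(iv): 0 ≥ 0 ✓
(v): 8 ≤ 14 ✓
(vi): 1 ≥ 0 ✓
(vii): -6 ≤ 12 ✓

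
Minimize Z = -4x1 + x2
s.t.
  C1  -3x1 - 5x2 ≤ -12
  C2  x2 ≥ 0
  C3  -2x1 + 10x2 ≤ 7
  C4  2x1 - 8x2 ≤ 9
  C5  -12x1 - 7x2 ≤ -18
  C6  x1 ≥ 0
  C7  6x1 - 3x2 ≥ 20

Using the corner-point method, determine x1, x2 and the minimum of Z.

x1 = 73/2, x2 = 8, minimum Z = -138

Vertices and Z = -4x1 + x2:
  (4, 0) → Z = -16
  (136/39, 4/13) → Z = -532/39
  (9/2, 0) → Z = -18
  (73/2, 8) → Z = -138
  (221/54, 41/27) → Z = -401/27

At the optimal vertex, -2x1 + 10x2 = 7 and 2x1 - 8x2 = 9.
Solving simultaneously gives x1 = 73/2, x2 = 8.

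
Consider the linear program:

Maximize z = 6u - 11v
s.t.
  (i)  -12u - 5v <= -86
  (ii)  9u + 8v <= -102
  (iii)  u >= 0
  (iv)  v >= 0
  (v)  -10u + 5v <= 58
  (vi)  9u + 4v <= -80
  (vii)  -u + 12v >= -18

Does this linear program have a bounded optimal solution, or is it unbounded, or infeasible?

The boundaries 9u + 4v = -80 and -u + 12v = -18 meet at (-111/14, -121/56), but that point violates -12u - 5v ≤ -86. Every candidate vertex is excluded by some other constraint, so the feasible region is empty.

infeasible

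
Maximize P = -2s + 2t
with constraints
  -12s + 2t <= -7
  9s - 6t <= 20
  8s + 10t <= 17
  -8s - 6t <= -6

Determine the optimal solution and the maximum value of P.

Corner points and P = -2s + 2t:
  (13/17, 37/34) → P = 11/17
  (27/44, 2/11) → P = -19/22
  (151/69, -7/138) → P = -103/23
  (26/17, -53/51) → P = -262/51

At the optimal vertex, -12s + 2t = -7 and 8s + 10t = 17.
Solving simultaneously gives s = 13/17, t = 37/34.

s = 13/17, t = 37/34, maximum P = 11/17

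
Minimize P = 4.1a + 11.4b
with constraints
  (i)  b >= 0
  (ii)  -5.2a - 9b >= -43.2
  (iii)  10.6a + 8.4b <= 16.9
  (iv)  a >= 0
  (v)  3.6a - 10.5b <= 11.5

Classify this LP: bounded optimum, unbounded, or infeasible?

Corner points and P = 4.1a + 11.4b:
  (169/106, 0) → P = 6929/1060
  (0, 0) → P = 0
  (0, 169/84) → P = 3211/140
The feasible region has finitely many vertices and no improving ray; the minimum is 0 at (0, 0).

bounded optimum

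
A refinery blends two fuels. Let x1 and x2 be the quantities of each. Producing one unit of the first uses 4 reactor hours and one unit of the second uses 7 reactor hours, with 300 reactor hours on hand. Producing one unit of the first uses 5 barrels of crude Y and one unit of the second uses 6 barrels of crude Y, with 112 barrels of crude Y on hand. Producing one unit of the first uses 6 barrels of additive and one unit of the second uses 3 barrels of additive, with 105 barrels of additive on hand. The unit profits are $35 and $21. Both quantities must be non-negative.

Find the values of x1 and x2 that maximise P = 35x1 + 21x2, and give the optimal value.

x1 = 14, x2 = 7, maximum P = 637

Corner points and P = 35x1 + 21x2:
  (0, 0) → P = 0
  (0, 56/3) → P = 392
  (35/2, 0) → P = 1225/2
  (14, 7) → P = 637

The optimum lies where 5x1 + 6x2 = 112 and 6x1 + 3x2 = 105.
Solving simultaneously gives x1 = 14, x2 = 7.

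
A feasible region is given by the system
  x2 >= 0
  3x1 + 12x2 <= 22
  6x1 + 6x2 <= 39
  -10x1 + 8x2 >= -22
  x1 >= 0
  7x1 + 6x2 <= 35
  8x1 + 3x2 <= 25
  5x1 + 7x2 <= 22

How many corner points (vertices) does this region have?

Intersecting each pair of boundary lines and keeping only the points that satisfy every inequality leaves:
  (11/5, 0)
  (0, 0)
  (0, 11/6)
  (78/29, 101/87)
  (133/47, 37/47)

5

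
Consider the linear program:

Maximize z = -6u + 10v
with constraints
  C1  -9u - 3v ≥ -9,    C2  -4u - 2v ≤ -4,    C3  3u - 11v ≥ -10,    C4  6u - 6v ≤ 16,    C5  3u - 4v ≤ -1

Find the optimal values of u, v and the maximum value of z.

u = 12/25, v = 26/25, maximum z = 188/25

Extreme points and z = -6u + 10v:
  (23/36, 13/12) → z = 7
  (11/15, 4/5) → z = 18/5
  (12/25, 26/25) → z = 188/25
  (7/11, 8/11) → z = 38/11

At the optimal vertex, -4u - 2v = -4 and 3u - 11v = -10.
Solving simultaneously gives u = 12/25, v = 26/25.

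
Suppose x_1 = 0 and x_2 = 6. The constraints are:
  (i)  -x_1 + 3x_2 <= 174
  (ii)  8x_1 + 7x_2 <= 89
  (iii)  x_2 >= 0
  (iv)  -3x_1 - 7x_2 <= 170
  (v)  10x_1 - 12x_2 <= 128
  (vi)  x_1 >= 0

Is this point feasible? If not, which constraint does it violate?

(i): 18 ≤ 174 ✓
(ii): 42 ≤ 89 ✓
(iii): 6 ≥ 0 ✓
(iv): -42 ≤ 170 ✓
(v): -72 ≤ 128 ✓
(vi): 0 ≥ 0 ✓

feasible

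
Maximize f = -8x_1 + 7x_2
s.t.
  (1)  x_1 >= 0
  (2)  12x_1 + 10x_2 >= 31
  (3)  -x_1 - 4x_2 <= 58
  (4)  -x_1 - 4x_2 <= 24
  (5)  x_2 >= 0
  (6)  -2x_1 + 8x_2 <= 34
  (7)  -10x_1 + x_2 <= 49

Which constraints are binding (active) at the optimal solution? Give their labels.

(1) and (6)

Feasible corners and f = -8x_1 + 7x_2:
  (0, 31/10) → f = 217/10
  (0, 17/4) → f = 119/4
  (31/12, 0) → f = -62/3
The feasible region is unbounded (it extends along (1, 0), (4, 1)), but f strictly decreases along every unbounded feasible direction, so there is no improving ray and the maximum is attained at a vertex.

The maximum is at (0, 17/4). Substituting into each constraint, equality holds for (1) and (6); the remaining constraints have slack.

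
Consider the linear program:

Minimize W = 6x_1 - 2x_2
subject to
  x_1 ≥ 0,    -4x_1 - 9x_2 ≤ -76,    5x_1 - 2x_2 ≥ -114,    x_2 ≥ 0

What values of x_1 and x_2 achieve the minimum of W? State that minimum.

Feasible corners and W = 6x_1 - 2x_2:
  (0, 76/9) → W = -152/9
  (0, 57) → W = -114
  (19, 0) → W = 114
The feasible region is unbounded (it extends along (1, 0), (2, 5)), but W strictly increases along every unbounded feasible direction, so there is no improving ray and the minimum is attained at a vertex.

x_1 = 0, x_2 = 57, minimum W = -114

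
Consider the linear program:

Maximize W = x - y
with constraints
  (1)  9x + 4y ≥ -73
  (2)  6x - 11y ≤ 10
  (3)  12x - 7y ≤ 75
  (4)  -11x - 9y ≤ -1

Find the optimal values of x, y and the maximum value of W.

Corner points and W = x - y:
  (-661/37, 812/37) → W = -1473/37
  (151/18, 11/3) → W = 85/18
  (101/175, -104/175) → W = 41/35
The feasible region is unbounded (it extends along (-4, 9), (7, 12)), but W strictly decreases along every unbounded feasible direction, so there is no improving ray and the maximum is attained at a vertex.

The optimum lies where 6x - 11y = 10 and 12x - 7y = 75.
Solving simultaneously gives x = 151/18, y = 11/3.

x = 151/18, y = 11/3, maximum W = 85/18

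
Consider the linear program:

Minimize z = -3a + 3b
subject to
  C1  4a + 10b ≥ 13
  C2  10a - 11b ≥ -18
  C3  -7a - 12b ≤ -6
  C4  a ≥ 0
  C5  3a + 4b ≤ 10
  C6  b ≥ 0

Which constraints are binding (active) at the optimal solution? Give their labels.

Corner points and z = -3a + 3b:
  (0, 13/10) → z = 39/10
  (13/4, 0) → z = -39/4
  (0, 18/11) → z = 54/11
  (38/73, 154/73) → z = 348/73
  (10/3, 0) → z = -10

The minimum is at (10/3, 0). Substituting into each constraint, equality holds for C5 and C6; the remaining constraints have slack.

C5 and C6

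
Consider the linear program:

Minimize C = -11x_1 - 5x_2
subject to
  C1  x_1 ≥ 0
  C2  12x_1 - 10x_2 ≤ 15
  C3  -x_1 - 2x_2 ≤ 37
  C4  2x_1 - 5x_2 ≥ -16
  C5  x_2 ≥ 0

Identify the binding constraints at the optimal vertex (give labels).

C2 and C4

Corner points and C = -11x_1 - 5x_2:
  (0, 16/5) → C = -16
  (0, 0) → C = 0
  (47/8, 111/20) → C = -739/8
  (5/4, 0) → C = -55/4

The minimum is at (47/8, 111/20). Substituting into each constraint, equality holds for C2 and C4; the remaining constraints have slack.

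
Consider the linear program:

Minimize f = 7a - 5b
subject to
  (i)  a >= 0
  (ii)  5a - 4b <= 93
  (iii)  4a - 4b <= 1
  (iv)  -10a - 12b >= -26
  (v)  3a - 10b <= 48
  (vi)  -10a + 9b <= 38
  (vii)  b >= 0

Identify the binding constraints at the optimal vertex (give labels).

(i) and (iv)

Feasible corners and f = 7a - 5b:
  (0, 13/6) → f = -65/6
  (0, 0) → f = 0
  (29/22, 47/44) → f = 171/44
  (1/4, 0) → f = 7/4

The minimum is at (0, 13/6). Substituting into each constraint, equality holds for (i) and (iv); the remaining constraints have slack.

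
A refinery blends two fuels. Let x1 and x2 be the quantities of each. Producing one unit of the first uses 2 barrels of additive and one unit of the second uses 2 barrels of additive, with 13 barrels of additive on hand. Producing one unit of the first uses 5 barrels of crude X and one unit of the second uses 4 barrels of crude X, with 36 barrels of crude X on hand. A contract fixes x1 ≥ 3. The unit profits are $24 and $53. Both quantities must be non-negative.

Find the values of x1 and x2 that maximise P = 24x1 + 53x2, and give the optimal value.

Feasible corners and P = 24x1 + 53x2:
  (13/2, 0) → P = 156
  (3, 0) → P = 72
  (3, 7/2) → P = 515/2

At the optimal vertex, 2x1 + 2x2 = 13 and x1 = 3.
Solving simultaneously gives x1 = 3, x2 = 7/2.

x1 = 3, x2 = 7/2, maximum P = 515/2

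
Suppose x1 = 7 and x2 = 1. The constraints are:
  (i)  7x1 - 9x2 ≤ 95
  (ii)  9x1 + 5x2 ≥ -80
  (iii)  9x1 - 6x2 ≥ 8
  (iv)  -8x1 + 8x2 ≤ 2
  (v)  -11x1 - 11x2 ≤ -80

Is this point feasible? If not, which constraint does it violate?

feasible

(i): 40 ≤ 95 ✓
(ii): 68 ≥ -80 ✓
(iii): 57 ≥ 8 ✓
(iv): -48 ≤ 2 ✓
(v): -88 ≤ -80 ✓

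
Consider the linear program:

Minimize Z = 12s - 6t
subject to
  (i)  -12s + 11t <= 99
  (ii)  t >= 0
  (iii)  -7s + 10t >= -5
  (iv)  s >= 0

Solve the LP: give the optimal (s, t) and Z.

The feasible region is unbounded (it extends along (10, 7), (11, 12)), but Z strictly increases along every unbounded feasible direction, so there is no improving ray and the minimum is attained at a vertex.

s = 0, t = 9, minimum Z = -54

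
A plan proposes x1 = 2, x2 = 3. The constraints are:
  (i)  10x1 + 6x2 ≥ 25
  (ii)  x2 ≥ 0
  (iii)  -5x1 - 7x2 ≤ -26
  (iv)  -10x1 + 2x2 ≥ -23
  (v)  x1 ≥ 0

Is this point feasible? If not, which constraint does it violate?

(i): 38 ≥ 25 ✓
(ii): 3 ≥ 0 ✓
(iii): -31 ≤ -26 ✓
(iv): -14 ≥ -23 ✓
(v): 2 ≥ 0 ✓

feasible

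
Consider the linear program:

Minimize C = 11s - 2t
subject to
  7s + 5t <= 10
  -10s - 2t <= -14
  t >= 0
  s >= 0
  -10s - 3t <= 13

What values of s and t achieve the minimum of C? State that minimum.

s = 25/18, t = 1/18, minimum C = 91/6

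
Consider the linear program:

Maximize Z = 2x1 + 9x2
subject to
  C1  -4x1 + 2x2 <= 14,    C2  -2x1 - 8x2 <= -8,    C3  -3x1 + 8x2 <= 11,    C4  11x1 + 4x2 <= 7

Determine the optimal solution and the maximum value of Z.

Vertices and Z = 2x1 + 9x2:
  (-3/5, 23/20) → Z = 183/20
  (3/10, 37/40) → Z = 357/40
  (3/25, 71/50) → Z = 651/50

x1 = 3/25, x2 = 71/50, maximum Z = 651/50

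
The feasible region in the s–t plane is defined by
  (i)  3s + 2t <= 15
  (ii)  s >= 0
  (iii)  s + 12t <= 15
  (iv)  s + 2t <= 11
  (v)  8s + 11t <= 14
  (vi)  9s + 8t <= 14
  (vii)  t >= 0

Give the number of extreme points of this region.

5

Pairwise boundary intersections that survive every other constraint:
  (0, 5/4)
  (0, 0)
  (3/85, 106/85)
  (6/5, 2/5)
  (14/9, 0)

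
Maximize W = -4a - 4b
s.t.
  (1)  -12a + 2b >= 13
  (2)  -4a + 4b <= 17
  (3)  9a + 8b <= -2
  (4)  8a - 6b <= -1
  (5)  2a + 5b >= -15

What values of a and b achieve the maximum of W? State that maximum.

a = -145/28, b = -13/14, maximum W = 171/7

Feasible corners and W = -4a - 4b:
  (-18/19, 31/38) → W = 10/19
  (-19/14, -23/14) → W = 12
  (-36/17, 145/68) → W = -1/17
  (-145/28, -13/14) → W = 171/7
  (-95/52, -59/26) → W = 213/13

The optimum lies where -4a + 4b = 17 and 2a + 5b = -15.
Solving simultaneously gives a = -145/28, b = -13/14.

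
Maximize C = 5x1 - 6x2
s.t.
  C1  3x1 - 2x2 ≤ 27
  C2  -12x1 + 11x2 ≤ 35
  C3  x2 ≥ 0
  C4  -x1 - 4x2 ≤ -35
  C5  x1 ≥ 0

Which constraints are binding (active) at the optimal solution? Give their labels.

Feasible corners and C = 5x1 - 6x2:
  (367/9, 143/3) → C = -739/9
  (89/7, 39/7) → C = 211/7
  (245/59, 455/59) → C = -1505/59

The maximum is at (89/7, 39/7). Substituting into each constraint, equality holds for C1 and C4; the remaining constraints have slack.

C1 and C4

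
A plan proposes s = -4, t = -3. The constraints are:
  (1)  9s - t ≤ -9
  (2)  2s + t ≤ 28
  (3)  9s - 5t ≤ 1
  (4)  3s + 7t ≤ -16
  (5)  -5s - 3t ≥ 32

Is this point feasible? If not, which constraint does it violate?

not feasible — violates (5)

Constraint (5): -5s - 3t = 29, which is not ≥ 32. All other constraints are satisfied.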